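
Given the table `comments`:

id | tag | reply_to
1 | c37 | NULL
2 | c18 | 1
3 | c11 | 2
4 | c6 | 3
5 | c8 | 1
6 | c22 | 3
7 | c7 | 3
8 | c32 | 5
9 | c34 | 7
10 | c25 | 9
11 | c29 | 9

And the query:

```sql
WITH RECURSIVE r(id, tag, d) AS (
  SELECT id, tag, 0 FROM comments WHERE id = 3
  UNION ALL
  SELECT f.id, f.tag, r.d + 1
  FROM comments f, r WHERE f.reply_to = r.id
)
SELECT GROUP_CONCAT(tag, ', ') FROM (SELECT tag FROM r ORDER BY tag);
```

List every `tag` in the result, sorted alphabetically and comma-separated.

c11, c22, c25, c29, c34, c6, c7

Base: id=3 (c11) at d 0.
Iteration 1: rows with reply_to in {3} -> c6 (id 4, d 1), c22 (id 6, d 1), c7 (id 7, d 1).
Iteration 2: rows with reply_to in {4,6,7} -> c34 (id 9, d 2).
Iteration 3: rows with reply_to in {9} -> c25 (id 10, d 3), c29 (id 11, d 3).
Iteration 4: no rows with reply_to in {10,11}; recursion stops.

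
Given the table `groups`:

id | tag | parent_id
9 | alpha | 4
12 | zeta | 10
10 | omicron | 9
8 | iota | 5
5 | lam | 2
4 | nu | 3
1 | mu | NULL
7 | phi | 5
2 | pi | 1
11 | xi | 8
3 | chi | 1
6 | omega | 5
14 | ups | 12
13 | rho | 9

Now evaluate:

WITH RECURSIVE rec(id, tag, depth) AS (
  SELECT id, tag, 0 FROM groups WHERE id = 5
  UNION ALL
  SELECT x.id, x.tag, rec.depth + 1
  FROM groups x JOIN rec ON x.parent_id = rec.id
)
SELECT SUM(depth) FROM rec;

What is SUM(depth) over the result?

Base: id=5 (lam) at depth 0.
Iteration 1: rows with parent_id in {5} -> omega (id 6, depth 1), phi (id 7, depth 1), iota (id 8, depth 1).
Iteration 2: rows with parent_id in {6,7,8} -> xi (id 11, depth 2).
Iteration 3: no rows with parent_id in {11}; recursion stops.
SUM(depth) = 0 + 1 + 1 + 1 + 2 = 5.

5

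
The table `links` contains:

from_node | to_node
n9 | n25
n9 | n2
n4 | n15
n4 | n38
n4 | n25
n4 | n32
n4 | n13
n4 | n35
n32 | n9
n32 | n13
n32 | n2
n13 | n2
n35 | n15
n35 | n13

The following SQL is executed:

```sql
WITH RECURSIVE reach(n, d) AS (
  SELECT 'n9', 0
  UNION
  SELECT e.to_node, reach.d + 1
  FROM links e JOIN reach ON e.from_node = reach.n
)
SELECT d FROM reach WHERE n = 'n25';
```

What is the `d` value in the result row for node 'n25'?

1

Base: (n9, d=0).
Iteration 1: edges from {n9} -> (n2, d=1), (n25, d=1).
Iteration 2: no outgoing edges from {n2,n25}; recursion stops.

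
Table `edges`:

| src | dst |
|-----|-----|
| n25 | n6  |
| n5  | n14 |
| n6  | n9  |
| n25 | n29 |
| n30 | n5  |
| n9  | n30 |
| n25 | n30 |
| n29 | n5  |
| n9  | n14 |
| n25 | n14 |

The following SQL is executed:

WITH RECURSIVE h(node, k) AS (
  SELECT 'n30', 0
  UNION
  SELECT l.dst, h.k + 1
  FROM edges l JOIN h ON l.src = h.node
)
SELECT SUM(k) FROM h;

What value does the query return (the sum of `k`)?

Base: (n30, k=0).
Iteration 1: edges from {n30} -> (n5, k=1).
Iteration 2: edges from {n5} -> (n14, k=2).
Iteration 3: no outgoing edges from {n14}; recursion stops.
SUM(k) = 0 + 1 + 2 = 3.

3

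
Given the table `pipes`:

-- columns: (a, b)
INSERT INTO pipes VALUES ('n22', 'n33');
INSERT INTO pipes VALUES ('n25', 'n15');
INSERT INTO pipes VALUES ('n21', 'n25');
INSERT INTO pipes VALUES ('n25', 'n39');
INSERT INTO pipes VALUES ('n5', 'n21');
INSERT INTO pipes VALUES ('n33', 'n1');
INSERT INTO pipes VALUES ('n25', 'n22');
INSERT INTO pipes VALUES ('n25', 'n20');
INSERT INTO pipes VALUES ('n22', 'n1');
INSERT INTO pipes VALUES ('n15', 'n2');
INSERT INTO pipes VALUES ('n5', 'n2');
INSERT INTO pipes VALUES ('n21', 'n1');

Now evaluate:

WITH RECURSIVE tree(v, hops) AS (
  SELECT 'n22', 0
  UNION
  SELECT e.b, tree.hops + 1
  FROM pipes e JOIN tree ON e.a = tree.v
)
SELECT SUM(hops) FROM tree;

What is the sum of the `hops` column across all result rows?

Base: (n22, hops=0).
Iteration 1: edges from {n22} -> (n1, hops=1), (n33, hops=1).
Iteration 2: edges from {n1,n33} -> (n1, hops=2).
Iteration 3: no outgoing edges from {n1}; recursion stops.
SUM(hops) = 0 + 1 + 1 + 2 = 4.

4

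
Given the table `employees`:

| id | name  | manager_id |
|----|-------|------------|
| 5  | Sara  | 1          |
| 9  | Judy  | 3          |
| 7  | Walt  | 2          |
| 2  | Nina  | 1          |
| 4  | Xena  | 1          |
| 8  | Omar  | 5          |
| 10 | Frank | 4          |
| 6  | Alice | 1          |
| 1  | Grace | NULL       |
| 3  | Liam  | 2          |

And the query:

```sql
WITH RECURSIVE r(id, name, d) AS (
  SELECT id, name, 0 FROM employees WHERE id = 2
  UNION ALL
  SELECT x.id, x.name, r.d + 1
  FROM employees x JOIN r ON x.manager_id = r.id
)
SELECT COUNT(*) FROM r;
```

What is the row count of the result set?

4

Base: id=2 (Nina) at d 0.
Iteration 1: rows with manager_id in {2} -> Liam (id 3, d 1), Walt (id 7, d 1).
Iteration 2: rows with manager_id in {3,7} -> Judy (id 9, d 2).
Iteration 3: no rows with manager_id in {9}; recursion stops.
Total rows emitted: 4.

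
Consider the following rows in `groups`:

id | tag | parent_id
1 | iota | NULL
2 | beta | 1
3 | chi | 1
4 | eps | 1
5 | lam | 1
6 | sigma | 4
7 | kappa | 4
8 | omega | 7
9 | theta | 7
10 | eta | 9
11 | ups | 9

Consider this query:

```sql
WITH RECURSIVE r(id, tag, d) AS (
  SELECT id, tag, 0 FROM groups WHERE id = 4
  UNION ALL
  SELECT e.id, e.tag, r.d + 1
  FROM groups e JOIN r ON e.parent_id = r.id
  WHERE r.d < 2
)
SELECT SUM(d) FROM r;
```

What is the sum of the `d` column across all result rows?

Base: id=4 (eps) at d 0.
Iteration 1: rows with parent_id in {4} -> sigma (id 6, d 1), kappa (id 7, d 1).
Iteration 2: rows with parent_id in {6,7} -> omega (id 8, d 2), theta (id 9, d 2).
Iteration 3: d < 2 fails for all current rows; recursion stops.
SUM(d) = 0 + 1 + 1 + 2 + 2 = 6.

6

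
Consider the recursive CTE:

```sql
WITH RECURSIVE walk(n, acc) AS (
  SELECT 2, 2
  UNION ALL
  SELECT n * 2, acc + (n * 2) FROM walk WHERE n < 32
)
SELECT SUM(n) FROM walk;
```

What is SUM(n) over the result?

62

Base: n=2, acc=2.
Iteration 1: 2 < 32 holds -> n = 2 * 2 = 4, acc = 2 + 4 = 6.
Iteration 2: 4 < 32 holds -> n = 4 * 2 = 8, acc = 6 + 8 = 14.
Iteration 3: 8 < 32 holds -> n = 8 * 2 = 16, acc = 14 + 16 = 30.
Iteration 4: 16 < 32 holds -> n = 16 * 2 = 32, acc = 30 + 32 = 62.
Iteration 5: 32 < 32 fails; recursion stops.
SUM(n) = 2 + 4 + 8 + 16 + 32 = 62.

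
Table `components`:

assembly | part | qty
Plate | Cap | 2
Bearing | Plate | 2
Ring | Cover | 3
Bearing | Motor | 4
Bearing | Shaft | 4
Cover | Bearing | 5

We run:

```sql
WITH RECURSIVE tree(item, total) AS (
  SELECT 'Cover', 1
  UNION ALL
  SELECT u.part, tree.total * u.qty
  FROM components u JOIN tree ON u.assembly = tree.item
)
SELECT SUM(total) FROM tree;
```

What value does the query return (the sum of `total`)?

76

Base: (Cover, total=1).
Iteration 1: components of {Cover} -> Bearing = 1*5 = 5.
Iteration 2: components of {Bearing} -> Motor = 5*4 = 20, Plate = 5*2 = 10, Shaft = 5*4 = 20.
Iteration 3: components of {Motor,Plate,Shaft} -> Cap = 10*2 = 20.
Iteration 4: no further components; recursion stops.
SUM(total) = 1 + 5 + 20 + 20 + 10 + 20 = 76.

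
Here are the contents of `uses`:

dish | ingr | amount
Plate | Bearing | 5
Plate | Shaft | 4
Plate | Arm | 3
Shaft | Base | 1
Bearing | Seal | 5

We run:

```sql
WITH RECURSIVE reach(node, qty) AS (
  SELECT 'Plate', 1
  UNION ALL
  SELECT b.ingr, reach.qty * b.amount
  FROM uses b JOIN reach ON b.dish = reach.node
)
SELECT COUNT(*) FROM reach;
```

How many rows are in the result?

6

Base: (Plate, qty=1).
Iteration 1: components of {Plate} -> Arm = 1*3 = 3, Bearing = 1*5 = 5, Shaft = 1*4 = 4.
Iteration 2: components of {Arm,Bearing,Shaft} -> Base = 4*1 = 4, Seal = 5*5 = 25.
Iteration 3: no further components; recursion stops.
Total rows emitted: 6.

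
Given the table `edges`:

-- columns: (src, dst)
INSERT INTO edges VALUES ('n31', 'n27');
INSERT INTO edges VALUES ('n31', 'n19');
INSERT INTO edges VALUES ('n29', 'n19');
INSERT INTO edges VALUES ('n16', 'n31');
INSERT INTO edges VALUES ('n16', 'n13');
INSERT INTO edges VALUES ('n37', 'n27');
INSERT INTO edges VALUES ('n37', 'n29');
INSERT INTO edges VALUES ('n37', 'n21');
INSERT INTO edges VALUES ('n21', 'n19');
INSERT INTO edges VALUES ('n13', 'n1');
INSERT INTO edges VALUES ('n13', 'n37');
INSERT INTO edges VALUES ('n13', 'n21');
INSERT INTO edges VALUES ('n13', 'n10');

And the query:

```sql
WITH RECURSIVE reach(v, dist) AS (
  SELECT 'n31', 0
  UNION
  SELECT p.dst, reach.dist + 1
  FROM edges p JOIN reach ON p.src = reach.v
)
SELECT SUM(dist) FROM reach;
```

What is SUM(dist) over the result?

2

Base: (n31, dist=0).
Iteration 1: edges from {n31} -> (n19, dist=1), (n27, dist=1).
Iteration 2: no outgoing edges from {n19,n27}; recursion stops.
SUM(dist) = 0 + 1 + 1 = 2.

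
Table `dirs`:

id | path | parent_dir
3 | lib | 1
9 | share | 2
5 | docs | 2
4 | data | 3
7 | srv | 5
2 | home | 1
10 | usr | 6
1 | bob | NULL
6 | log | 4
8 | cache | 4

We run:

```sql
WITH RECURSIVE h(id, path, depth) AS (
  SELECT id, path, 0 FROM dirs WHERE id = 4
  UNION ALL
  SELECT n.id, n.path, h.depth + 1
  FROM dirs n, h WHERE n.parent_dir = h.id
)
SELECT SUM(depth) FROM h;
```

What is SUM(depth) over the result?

4

Base: id=4 (data) at depth 0.
Iteration 1: rows with parent_dir in {4} -> log (id 6, depth 1), cache (id 8, depth 1).
Iteration 2: rows with parent_dir in {6,8} -> usr (id 10, depth 2).
Iteration 3: no rows with parent_dir in {10}; recursion stops.
SUM(depth) = 0 + 1 + 1 + 2 = 4.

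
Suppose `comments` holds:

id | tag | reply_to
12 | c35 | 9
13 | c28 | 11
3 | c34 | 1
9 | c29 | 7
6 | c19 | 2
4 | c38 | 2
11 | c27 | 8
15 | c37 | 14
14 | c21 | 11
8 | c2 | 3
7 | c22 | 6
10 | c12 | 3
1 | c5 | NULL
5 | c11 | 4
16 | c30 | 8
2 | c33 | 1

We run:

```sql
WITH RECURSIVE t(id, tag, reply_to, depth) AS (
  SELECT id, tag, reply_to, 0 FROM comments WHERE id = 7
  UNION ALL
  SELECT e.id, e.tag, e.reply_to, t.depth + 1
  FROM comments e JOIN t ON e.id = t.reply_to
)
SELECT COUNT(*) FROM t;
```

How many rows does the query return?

Base: id=7 (c22), reply_to=6, depth 0.
Iteration 1: join on id=6 -> c19 (id 6, reply_to=2, depth 1).
Iteration 2: join on id=2 -> c33 (id 2, reply_to=1, depth 2).
Iteration 3: join on id=1 -> c5 (id 1, reply_to=NULL, depth 3).
Iteration 4: reply_to is NULL; no match; recursion stops.
Total rows emitted: 4.

4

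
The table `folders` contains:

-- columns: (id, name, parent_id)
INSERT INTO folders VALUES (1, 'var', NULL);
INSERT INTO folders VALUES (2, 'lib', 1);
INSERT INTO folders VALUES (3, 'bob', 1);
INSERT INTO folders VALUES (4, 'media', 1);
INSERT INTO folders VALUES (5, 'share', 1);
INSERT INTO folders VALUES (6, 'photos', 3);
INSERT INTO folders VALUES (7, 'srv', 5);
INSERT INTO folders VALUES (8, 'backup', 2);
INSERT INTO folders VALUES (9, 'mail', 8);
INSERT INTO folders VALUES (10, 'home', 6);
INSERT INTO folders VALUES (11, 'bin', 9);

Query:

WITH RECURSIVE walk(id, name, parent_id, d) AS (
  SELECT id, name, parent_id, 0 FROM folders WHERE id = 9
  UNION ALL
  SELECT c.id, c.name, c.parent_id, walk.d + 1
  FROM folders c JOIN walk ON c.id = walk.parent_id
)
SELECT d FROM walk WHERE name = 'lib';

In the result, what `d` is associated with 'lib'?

Base: id=9 (mail), parent_id=8, d 0.
Iteration 1: join on id=8 -> backup (id 8, parent_id=2, d 1).
Iteration 2: join on id=2 -> lib (id 2, parent_id=1, d 2).
Iteration 3: join on id=1 -> var (id 1, parent_id=NULL, d 3).
Iteration 4: parent_id is NULL; no match; recursion stops.

2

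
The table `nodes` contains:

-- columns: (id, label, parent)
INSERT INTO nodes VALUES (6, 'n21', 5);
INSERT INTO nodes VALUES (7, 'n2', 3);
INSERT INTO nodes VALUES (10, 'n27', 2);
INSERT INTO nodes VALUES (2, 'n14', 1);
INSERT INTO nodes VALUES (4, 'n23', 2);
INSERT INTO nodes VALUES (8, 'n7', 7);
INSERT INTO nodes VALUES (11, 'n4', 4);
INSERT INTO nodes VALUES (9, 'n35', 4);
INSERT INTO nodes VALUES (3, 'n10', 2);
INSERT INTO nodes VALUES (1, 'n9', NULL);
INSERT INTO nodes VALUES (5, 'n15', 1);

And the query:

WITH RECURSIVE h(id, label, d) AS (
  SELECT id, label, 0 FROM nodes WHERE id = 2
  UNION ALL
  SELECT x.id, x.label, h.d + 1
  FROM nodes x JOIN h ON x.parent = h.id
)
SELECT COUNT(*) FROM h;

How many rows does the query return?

Base: id=2 (n14) at d 0.
Iteration 1: rows with parent in {2} -> n10 (id 3, d 1), n23 (id 4, d 1), n27 (id 10, d 1).
Iteration 2: rows with parent in {3,4,10} -> n2 (id 7, d 2), n35 (id 9, d 2), n4 (id 11, d 2).
Iteration 3: rows with parent in {7,9,11} -> n7 (id 8, d 3).
Iteration 4: no rows with parent in {8}; recursion stops.
Total rows emitted: 8.

8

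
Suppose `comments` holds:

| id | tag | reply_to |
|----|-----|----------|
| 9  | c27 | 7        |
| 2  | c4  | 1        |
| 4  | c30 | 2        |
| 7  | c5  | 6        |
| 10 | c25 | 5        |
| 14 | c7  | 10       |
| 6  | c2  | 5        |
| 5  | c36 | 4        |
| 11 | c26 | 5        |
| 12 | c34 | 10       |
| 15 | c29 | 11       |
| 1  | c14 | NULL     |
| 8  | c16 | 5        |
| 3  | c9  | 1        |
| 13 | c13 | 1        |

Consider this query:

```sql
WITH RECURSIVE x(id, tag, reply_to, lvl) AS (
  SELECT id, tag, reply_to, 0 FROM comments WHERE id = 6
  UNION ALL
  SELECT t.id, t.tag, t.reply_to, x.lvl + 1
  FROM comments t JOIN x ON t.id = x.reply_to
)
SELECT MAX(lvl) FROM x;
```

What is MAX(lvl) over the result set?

Base: id=6 (c2), reply_to=5, lvl 0.
Iteration 1: join on id=5 -> c36 (id 5, reply_to=4, lvl 1).
Iteration 2: join on id=4 -> c30 (id 4, reply_to=2, lvl 2).
Iteration 3: join on id=2 -> c4 (id 2, reply_to=1, lvl 3).
Iteration 4: join on id=1 -> c14 (id 1, reply_to=NULL, lvl 4).
Iteration 5: reply_to is NULL; no match; recursion stops.
lvl values: 0, 1, 2, 3, 4; the maximum is 4.

4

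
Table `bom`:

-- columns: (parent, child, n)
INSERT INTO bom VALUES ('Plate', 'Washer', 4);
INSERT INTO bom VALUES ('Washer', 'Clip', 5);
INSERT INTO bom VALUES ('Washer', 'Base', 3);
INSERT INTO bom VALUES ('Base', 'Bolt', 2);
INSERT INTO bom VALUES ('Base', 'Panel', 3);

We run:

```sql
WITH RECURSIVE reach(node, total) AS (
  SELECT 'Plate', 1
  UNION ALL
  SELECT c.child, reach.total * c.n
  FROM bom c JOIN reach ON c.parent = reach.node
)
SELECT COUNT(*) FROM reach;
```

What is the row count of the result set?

Base: (Plate, total=1).
Iteration 1: components of {Plate} -> Washer = 1*4 = 4.
Iteration 2: components of {Washer} -> Base = 4*3 = 12, Clip = 4*5 = 20.
Iteration 3: components of {Base,Clip} -> Bolt = 12*2 = 24, Panel = 12*3 = 36.
Iteration 4: no further components; recursion stops.
Total rows emitted: 6.

6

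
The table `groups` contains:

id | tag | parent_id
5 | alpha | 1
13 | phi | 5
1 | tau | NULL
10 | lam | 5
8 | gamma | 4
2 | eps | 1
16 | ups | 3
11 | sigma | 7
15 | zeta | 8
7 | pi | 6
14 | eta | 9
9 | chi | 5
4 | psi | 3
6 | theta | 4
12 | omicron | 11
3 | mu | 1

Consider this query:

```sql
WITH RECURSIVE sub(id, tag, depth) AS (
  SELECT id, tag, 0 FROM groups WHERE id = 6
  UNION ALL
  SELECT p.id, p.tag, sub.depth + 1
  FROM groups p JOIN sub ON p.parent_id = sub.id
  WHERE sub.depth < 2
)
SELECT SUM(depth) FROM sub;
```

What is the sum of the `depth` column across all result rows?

Base: id=6 (theta) at depth 0.
Iteration 1: rows with parent_id in {6} -> pi (id 7, depth 1).
Iteration 2: rows with parent_id in {7} -> sigma (id 11, depth 2).
Iteration 3: depth < 2 fails for all current rows; recursion stops.
SUM(depth) = 0 + 1 + 2 = 3.

3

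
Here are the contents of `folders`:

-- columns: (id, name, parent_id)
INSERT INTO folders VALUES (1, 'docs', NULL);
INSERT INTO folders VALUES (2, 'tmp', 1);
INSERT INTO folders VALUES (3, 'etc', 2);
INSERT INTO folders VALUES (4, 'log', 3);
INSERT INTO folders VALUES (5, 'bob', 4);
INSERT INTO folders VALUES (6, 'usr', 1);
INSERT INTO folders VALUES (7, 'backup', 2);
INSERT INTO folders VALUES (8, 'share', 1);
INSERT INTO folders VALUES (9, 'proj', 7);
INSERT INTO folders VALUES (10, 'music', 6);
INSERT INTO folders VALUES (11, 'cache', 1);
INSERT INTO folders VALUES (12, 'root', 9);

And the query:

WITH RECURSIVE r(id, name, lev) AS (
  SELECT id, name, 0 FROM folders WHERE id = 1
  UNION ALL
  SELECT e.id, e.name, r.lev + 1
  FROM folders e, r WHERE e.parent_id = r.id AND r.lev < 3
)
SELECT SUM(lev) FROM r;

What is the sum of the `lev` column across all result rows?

16

Base: id=1 (docs) at lev 0.
Iteration 1: rows with parent_id in {1} -> tmp (id 2, lev 1), usr (id 6, lev 1), share (id 8, lev 1), cache (id 11, lev 1).
Iteration 2: rows with parent_id in {2,6,8,11} -> etc (id 3, lev 2), backup (id 7, lev 2), music (id 10, lev 2).
Iteration 3: rows with parent_id in {3,7,10} -> log (id 4, lev 3), proj (id 9, lev 3).
Iteration 4: lev < 3 fails for all current rows; recursion stops.
SUM(lev) = 0 + 1 + 1 + 1 + 1 + 2 + 2 + 2 + 3 + 3 = 16.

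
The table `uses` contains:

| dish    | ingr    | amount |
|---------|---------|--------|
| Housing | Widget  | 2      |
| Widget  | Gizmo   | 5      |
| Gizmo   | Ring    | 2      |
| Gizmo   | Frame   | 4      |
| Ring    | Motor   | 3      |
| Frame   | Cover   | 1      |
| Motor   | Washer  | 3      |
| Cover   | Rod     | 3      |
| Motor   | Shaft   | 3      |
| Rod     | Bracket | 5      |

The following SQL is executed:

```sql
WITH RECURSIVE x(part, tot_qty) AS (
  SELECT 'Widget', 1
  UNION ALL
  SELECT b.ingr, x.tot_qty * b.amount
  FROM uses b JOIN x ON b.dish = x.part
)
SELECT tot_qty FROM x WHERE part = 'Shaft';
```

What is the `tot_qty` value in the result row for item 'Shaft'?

Base: (Widget, tot_qty=1).
Iteration 1: components of {Widget} -> Gizmo = 1*5 = 5.
Iteration 2: components of {Gizmo} -> Frame = 5*4 = 20, Ring = 5*2 = 10.
Iteration 3: components of {Frame,Ring} -> Cover = 20*1 = 20, Motor = 10*3 = 30.
Iteration 4: components of {Cover,Motor} -> Rod = 20*3 = 60, Shaft = 30*3 = 90, Washer = 30*3 = 90.
Iteration 5: components of {Rod,Shaft,Washer} -> Bracket = 60*5 = 300.
Iteration 6: no further components; recursion stops.

90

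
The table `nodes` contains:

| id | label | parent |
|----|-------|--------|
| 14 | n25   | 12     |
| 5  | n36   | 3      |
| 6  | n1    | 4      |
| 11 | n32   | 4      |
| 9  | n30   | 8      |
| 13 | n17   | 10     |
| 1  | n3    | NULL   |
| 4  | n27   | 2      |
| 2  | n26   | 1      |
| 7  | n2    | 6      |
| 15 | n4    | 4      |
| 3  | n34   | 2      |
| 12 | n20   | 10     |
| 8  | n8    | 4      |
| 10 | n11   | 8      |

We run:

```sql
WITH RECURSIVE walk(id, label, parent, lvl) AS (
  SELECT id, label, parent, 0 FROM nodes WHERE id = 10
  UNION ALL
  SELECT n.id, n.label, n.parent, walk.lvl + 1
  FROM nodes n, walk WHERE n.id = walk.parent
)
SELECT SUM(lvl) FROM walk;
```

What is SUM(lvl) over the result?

Base: id=10 (n11), parent=8, lvl 0.
Iteration 1: join on id=8 -> n8 (id 8, parent=4, lvl 1).
Iteration 2: join on id=4 -> n27 (id 4, parent=2, lvl 2).
Iteration 3: join on id=2 -> n26 (id 2, parent=1, lvl 3).
Iteration 4: join on id=1 -> n3 (id 1, parent=NULL, lvl 4).
Iteration 5: parent is NULL; no match; recursion stops.
SUM(lvl) = 0 + 1 + 2 + 3 + 4 = 10.

10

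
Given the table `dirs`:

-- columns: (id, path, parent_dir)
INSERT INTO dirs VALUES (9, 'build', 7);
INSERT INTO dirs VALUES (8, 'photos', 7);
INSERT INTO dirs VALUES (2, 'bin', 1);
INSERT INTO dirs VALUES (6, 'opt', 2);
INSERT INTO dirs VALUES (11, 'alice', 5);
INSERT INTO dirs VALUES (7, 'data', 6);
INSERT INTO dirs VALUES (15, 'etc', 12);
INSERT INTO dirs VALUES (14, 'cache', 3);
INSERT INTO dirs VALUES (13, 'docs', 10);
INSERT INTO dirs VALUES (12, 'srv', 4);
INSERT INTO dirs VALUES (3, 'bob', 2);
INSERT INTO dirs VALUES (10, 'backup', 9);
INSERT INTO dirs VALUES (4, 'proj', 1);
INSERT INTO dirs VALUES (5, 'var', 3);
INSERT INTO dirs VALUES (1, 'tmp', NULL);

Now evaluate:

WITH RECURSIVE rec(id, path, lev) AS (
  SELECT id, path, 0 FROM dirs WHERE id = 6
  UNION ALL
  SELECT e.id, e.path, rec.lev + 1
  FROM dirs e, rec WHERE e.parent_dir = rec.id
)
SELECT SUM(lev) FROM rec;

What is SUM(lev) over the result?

12

Base: id=6 (opt) at lev 0.
Iteration 1: rows with parent_dir in {6} -> data (id 7, lev 1).
Iteration 2: rows with parent_dir in {7} -> photos (id 8, lev 2), build (id 9, lev 2).
Iteration 3: rows with parent_dir in {8,9} -> backup (id 10, lev 3).
Iteration 4: rows with parent_dir in {10} -> docs (id 13, lev 4).
Iteration 5: no rows with parent_dir in {13}; recursion stops.
SUM(lev) = 0 + 1 + 2 + 2 + 3 + 4 = 12.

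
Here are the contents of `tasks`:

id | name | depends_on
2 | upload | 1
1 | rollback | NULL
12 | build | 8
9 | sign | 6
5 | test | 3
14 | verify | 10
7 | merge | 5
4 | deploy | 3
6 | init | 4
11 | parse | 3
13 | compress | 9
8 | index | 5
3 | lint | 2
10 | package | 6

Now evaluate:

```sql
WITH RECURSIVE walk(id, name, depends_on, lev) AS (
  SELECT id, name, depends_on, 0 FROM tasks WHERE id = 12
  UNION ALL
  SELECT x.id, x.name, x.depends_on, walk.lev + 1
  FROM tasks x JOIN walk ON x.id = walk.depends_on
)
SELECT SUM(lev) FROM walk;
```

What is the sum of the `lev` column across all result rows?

15

Base: id=12 (build), depends_on=8, lev 0.
Iteration 1: join on id=8 -> index (id 8, depends_on=5, lev 1).
Iteration 2: join on id=5 -> test (id 5, depends_on=3, lev 2).
Iteration 3: join on id=3 -> lint (id 3, depends_on=2, lev 3).
Iteration 4: join on id=2 -> upload (id 2, depends_on=1, lev 4).
Iteration 5: join on id=1 -> rollback (id 1, depends_on=NULL, lev 5).
Iteration 6: depends_on is NULL; no match; recursion stops.
SUM(lev) = 0 + 1 + 2 + 3 + 4 + 5 = 15.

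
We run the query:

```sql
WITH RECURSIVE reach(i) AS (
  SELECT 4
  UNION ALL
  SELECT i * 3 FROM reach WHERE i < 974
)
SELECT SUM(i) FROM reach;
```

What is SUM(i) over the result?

4372

Base: i=4.
Iteration 1: 4 < 974 holds -> i = 4 * 3 = 12.
Iteration 2: 12 < 974 holds -> i = 12 * 3 = 36.
Iteration 3: 36 < 974 holds -> i = 36 * 3 = 108.
Iteration 4: 108 < 974 holds -> i = 108 * 3 = 324.
Iteration 5: 324 < 974 holds -> i = 324 * 3 = 972.
Iteration 6: 972 < 974 holds -> i = 972 * 3 = 2916.
Iteration 7: 2916 < 974 fails; recursion stops.
SUM(i) = 4 + 12 + 36 + 108 + 324 + 972 + 2916 = 4372.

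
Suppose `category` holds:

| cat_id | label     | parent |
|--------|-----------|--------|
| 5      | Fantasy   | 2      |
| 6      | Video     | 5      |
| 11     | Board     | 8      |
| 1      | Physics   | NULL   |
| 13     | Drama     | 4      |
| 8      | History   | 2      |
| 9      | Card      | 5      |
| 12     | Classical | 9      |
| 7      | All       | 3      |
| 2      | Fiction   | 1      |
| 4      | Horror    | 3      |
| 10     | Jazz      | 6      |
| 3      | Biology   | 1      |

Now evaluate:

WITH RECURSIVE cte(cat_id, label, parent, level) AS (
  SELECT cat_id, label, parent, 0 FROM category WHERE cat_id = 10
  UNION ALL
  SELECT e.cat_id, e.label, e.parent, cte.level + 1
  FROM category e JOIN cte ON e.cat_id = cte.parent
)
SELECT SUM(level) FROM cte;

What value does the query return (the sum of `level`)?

Base: cat_id=10 (Jazz), parent=6, level 0.
Iteration 1: join on cat_id=6 -> Video (id 6, parent=5, level 1).
Iteration 2: join on cat_id=5 -> Fantasy (id 5, parent=2, level 2).
Iteration 3: join on cat_id=2 -> Fiction (id 2, parent=1, level 3).
Iteration 4: join on cat_id=1 -> Physics (id 1, parent=NULL, level 4).
Iteration 5: parent is NULL; no match; recursion stops.
SUM(level) = 0 + 1 + 2 + 3 + 4 = 10.

10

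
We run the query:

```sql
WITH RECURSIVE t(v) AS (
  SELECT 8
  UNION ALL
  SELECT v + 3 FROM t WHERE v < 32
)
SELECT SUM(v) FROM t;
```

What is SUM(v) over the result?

180

Base: v=8.
Iteration 1: 8 < 32 holds -> v = 8 + 3 = 11.
Iteration 2: 11 < 32 holds -> v = 11 + 3 = 14.
Iteration 3: 14 < 32 holds -> v = 14 + 3 = 17.
Iteration 4: 17 < 32 holds -> v = 17 + 3 = 20.
Iteration 5: 20 < 32 holds -> v = 20 + 3 = 23.
Iteration 6: 23 < 32 holds -> v = 23 + 3 = 26.
Iteration 7: 26 < 32 holds -> v = 26 + 3 = 29.
Iteration 8: 29 < 32 holds -> v = 29 + 3 = 32.
Iteration 9: 32 < 32 fails; recursion stops.
SUM(v) = 8 + 11 + 14 + 17 + 20 + 23 + 26 + 29 + 32 = 180.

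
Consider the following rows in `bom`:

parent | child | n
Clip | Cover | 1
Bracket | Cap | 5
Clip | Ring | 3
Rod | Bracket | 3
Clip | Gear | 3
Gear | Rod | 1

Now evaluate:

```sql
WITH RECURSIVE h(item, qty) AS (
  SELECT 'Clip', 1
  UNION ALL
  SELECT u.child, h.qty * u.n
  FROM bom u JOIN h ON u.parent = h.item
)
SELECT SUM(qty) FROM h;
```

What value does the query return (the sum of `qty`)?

Base: (Clip, qty=1).
Iteration 1: components of {Clip} -> Cover = 1*1 = 1, Gear = 1*3 = 3, Ring = 1*3 = 3.
Iteration 2: components of {Cover,Gear,Ring} -> Rod = 3*1 = 3.
Iteration 3: components of {Rod} -> Bracket = 3*3 = 9.
Iteration 4: components of {Bracket} -> Cap = 9*5 = 45.
Iteration 5: no further components; recursion stops.
SUM(qty) = 1 + 3 + 1 + 3 + 3 + 9 + 45 = 65.

65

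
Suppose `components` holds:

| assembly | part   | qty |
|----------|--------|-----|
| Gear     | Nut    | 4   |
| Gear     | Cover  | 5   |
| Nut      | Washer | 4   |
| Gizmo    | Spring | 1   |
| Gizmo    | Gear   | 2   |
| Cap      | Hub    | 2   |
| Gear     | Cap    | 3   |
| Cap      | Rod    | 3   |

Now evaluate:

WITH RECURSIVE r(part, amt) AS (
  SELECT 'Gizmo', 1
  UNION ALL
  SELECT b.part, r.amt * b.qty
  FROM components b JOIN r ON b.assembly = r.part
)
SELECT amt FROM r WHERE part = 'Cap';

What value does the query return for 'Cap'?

Base: (Gizmo, amt=1).
Iteration 1: components of {Gizmo} -> Gear = 1*2 = 2, Spring = 1*1 = 1.
Iteration 2: components of {Gear,Spring} -> Cap = 2*3 = 6, Cover = 2*5 = 10, Nut = 2*4 = 8.
Iteration 3: components of {Cap,Cover,Nut} -> Hub = 6*2 = 12, Rod = 6*3 = 18, Washer = 8*4 = 32.
Iteration 4: no further components; recursion stops.

6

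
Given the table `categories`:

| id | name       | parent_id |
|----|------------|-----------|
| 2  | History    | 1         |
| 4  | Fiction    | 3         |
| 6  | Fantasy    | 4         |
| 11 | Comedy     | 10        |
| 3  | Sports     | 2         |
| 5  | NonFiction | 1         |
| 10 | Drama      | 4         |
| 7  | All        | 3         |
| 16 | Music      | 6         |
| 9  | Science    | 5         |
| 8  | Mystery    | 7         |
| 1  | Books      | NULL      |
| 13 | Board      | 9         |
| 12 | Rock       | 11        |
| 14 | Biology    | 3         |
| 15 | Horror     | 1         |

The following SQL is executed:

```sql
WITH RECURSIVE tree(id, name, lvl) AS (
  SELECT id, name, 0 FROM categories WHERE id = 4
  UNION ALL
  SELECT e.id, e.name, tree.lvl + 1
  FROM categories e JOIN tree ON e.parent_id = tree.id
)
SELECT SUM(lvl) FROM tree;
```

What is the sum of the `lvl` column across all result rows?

Base: id=4 (Fiction) at lvl 0.
Iteration 1: rows with parent_id in {4} -> Fantasy (id 6, lvl 1), Drama (id 10, lvl 1).
Iteration 2: rows with parent_id in {6,10} -> Comedy (id 11, lvl 2), Music (id 16, lvl 2).
Iteration 3: rows with parent_id in {11,16} -> Rock (id 12, lvl 3).
Iteration 4: no rows with parent_id in {12}; recursion stops.
SUM(lvl) = 0 + 1 + 1 + 2 + 2 + 3 = 9.

9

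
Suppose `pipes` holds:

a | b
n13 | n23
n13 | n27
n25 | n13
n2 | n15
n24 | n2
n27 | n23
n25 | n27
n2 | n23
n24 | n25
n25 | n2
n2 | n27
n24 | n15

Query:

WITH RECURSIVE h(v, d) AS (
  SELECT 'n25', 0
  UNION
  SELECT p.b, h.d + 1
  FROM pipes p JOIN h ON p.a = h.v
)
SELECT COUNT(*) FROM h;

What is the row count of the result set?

8

Base: (n25, d=0).
Iteration 1: edges from {n25} -> (n13, d=1), (n2, d=1), (n27, d=1).
Iteration 2: edges from {n13,n2,n27} -> (n15, d=2), (n23, d=2), (n27, d=2). [UNION drops 3 duplicate row(s)]
Iteration 3: edges from {n15,n23,n27} -> (n23, d=3).
Iteration 4: no outgoing edges from {n23}; recursion stops.
Total rows emitted: 8.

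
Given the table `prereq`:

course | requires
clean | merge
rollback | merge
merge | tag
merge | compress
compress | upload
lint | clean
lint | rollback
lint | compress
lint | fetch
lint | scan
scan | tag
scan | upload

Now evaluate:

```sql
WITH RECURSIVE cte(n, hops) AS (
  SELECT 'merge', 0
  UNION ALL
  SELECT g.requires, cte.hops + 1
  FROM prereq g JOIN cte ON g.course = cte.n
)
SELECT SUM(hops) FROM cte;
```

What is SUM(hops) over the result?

Base: (merge, hops=0).
Iteration 1: edges from {merge} -> (compress, hops=1), (tag, hops=1).
Iteration 2: edges from {compress,tag} -> (upload, hops=2).
Iteration 3: no outgoing edges from {upload}; recursion stops.
SUM(hops) = 0 + 1 + 1 + 2 = 4.

4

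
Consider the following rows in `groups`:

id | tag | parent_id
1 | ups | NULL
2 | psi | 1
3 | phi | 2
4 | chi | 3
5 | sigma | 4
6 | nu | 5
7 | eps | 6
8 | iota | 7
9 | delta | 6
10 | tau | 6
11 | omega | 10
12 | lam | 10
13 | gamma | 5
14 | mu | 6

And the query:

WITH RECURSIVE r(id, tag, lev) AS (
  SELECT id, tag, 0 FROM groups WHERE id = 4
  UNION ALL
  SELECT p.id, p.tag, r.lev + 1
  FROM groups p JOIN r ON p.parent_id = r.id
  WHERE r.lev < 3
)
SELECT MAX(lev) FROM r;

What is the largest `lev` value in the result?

3

Base: id=4 (chi) at lev 0.
Iteration 1: rows with parent_id in {4} -> sigma (id 5, lev 1).
Iteration 2: rows with parent_id in {5} -> nu (id 6, lev 2), gamma (id 13, lev 2).
Iteration 3: rows with parent_id in {6,13} -> eps (id 7, lev 3), delta (id 9, lev 3), tau (id 10, lev 3), mu (id 14, lev 3).
Iteration 4: lev < 3 fails for all current rows; recursion stops.
lev values: 0, 1, 2, 2, 3, 3, 3, 3; the maximum is 3.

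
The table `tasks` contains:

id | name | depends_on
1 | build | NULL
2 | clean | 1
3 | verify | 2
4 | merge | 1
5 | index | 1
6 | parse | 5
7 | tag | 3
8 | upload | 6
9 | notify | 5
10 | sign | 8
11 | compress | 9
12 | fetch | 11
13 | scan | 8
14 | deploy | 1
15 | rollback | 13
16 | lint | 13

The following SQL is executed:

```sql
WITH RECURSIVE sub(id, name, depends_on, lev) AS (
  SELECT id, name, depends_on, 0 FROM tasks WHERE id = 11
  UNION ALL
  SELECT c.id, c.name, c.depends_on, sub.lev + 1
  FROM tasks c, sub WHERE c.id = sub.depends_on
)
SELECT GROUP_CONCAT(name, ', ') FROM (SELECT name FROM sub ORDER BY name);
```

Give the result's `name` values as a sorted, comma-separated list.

build, compress, index, notify

Base: id=11 (compress), depends_on=9, lev 0.
Iteration 1: join on id=9 -> notify (id 9, depends_on=5, lev 1).
Iteration 2: join on id=5 -> index (id 5, depends_on=1, lev 2).
Iteration 3: join on id=1 -> build (id 1, depends_on=NULL, lev 3).
Iteration 4: depends_on is NULL; no match; recursion stops.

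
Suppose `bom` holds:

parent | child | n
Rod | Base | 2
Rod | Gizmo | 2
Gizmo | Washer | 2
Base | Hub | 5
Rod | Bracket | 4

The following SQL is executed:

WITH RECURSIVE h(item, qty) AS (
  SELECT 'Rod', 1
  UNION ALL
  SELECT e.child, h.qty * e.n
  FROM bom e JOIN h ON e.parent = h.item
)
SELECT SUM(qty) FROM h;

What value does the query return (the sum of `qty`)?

23

Base: (Rod, qty=1).
Iteration 1: components of {Rod} -> Base = 1*2 = 2, Bracket = 1*4 = 4, Gizmo = 1*2 = 2.
Iteration 2: components of {Base,Bracket,Gizmo} -> Hub = 2*5 = 10, Washer = 2*2 = 4.
Iteration 3: no further components; recursion stops.
SUM(qty) = 1 + 2 + 2 + 4 + 10 + 4 = 23.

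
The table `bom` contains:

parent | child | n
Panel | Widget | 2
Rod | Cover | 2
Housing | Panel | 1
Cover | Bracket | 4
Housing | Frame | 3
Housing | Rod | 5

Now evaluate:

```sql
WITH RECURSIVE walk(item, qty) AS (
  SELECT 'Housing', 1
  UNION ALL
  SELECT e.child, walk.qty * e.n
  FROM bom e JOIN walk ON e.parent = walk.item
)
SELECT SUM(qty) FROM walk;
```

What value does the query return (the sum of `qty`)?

62

Base: (Housing, qty=1).
Iteration 1: components of {Housing} -> Frame = 1*3 = 3, Panel = 1*1 = 1, Rod = 1*5 = 5.
Iteration 2: components of {Frame,Panel,Rod} -> Cover = 5*2 = 10, Widget = 1*2 = 2.
Iteration 3: components of {Cover,Widget} -> Bracket = 10*4 = 40.
Iteration 4: no further components; recursion stops.
SUM(qty) = 1 + 1 + 5 + 3 + 2 + 10 + 40 = 62.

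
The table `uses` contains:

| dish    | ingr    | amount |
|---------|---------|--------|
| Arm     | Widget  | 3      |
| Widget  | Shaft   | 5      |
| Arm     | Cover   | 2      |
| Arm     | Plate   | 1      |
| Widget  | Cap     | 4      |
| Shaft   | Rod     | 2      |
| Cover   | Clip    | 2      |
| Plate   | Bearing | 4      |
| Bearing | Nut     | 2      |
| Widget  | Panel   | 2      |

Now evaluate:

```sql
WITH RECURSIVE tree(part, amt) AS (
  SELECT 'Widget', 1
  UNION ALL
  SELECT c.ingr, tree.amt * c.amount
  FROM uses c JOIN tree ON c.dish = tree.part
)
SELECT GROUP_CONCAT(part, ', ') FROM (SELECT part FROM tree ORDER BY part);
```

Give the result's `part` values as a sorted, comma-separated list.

Cap, Panel, Rod, Shaft, Widget

Base: (Widget, amt=1).
Iteration 1: components of {Widget} -> Cap = 1*4 = 4, Panel = 1*2 = 2, Shaft = 1*5 = 5.
Iteration 2: components of {Cap,Panel,Shaft} -> Rod = 5*2 = 10.
Iteration 3: no further components; recursion stops.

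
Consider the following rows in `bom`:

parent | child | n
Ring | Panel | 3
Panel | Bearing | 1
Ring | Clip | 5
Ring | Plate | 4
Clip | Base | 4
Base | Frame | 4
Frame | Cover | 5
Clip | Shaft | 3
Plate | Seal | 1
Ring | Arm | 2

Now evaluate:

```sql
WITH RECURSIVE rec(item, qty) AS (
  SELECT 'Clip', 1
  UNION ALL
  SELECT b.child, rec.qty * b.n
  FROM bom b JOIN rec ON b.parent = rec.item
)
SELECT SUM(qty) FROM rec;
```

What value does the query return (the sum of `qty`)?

104

Base: (Clip, qty=1).
Iteration 1: components of {Clip} -> Base = 1*4 = 4, Shaft = 1*3 = 3.
Iteration 2: components of {Base,Shaft} -> Frame = 4*4 = 16.
Iteration 3: components of {Frame} -> Cover = 16*5 = 80.
Iteration 4: no further components; recursion stops.
SUM(qty) = 1 + 4 + 3 + 16 + 80 = 104.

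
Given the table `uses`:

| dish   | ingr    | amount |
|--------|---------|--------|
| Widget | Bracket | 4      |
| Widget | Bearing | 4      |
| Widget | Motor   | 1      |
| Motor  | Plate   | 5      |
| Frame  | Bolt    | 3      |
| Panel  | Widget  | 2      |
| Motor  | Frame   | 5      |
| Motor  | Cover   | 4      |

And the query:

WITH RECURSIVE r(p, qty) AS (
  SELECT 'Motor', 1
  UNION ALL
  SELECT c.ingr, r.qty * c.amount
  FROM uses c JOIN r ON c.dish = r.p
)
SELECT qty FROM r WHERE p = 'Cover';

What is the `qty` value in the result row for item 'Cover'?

Base: (Motor, qty=1).
Iteration 1: components of {Motor} -> Cover = 1*4 = 4, Frame = 1*5 = 5, Plate = 1*5 = 5.
Iteration 2: components of {Cover,Frame,Plate} -> Bolt = 5*3 = 15.
Iteration 3: no further components; recursion stops.

4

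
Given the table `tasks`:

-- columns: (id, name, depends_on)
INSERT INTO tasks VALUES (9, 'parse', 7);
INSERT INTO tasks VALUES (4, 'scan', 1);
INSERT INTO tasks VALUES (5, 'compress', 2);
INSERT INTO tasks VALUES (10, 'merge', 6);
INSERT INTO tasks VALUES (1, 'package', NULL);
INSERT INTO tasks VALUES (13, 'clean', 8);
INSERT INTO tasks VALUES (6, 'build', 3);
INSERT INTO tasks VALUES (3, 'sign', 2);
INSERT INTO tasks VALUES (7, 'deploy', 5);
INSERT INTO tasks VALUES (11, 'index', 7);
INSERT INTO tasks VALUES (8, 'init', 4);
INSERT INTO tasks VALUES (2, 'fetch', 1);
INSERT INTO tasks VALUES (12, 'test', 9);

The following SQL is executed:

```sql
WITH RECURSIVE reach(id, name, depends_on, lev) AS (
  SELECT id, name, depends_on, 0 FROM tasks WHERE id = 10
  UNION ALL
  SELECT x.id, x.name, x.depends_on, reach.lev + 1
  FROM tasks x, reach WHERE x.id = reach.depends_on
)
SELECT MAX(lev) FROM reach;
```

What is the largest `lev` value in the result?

4

Base: id=10 (merge), depends_on=6, lev 0.
Iteration 1: join on id=6 -> build (id 6, depends_on=3, lev 1).
Iteration 2: join on id=3 -> sign (id 3, depends_on=2, lev 2).
Iteration 3: join on id=2 -> fetch (id 2, depends_on=1, lev 3).
Iteration 4: join on id=1 -> package (id 1, depends_on=NULL, lev 4).
Iteration 5: depends_on is NULL; no match; recursion stops.
lev values: 0, 1, 2, 3, 4; the maximum is 4.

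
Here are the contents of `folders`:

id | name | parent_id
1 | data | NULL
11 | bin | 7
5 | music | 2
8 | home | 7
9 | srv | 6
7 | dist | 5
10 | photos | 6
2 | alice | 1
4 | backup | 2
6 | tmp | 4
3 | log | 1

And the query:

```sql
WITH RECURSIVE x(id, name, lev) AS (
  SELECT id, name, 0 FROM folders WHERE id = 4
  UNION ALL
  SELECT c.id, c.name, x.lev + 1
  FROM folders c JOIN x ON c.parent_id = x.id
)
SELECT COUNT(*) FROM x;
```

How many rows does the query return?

Base: id=4 (backup) at lev 0.
Iteration 1: rows with parent_id in {4} -> tmp (id 6, lev 1).
Iteration 2: rows with parent_id in {6} -> srv (id 9, lev 2), photos (id 10, lev 2).
Iteration 3: no rows with parent_id in {9,10}; recursion stops.
Total rows emitted: 4.

4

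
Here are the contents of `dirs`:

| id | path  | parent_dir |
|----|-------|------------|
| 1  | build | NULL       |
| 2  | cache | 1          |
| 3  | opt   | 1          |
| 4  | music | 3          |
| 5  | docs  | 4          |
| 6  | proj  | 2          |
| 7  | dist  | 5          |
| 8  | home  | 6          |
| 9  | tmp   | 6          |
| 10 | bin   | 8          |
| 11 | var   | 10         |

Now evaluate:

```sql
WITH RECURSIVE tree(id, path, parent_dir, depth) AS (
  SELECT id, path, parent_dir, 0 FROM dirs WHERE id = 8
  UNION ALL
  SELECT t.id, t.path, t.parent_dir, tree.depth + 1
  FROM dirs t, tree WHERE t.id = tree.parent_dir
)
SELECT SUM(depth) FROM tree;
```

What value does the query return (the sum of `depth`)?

Base: id=8 (home), parent_dir=6, depth 0.
Iteration 1: join on id=6 -> proj (id 6, parent_dir=2, depth 1).
Iteration 2: join on id=2 -> cache (id 2, parent_dir=1, depth 2).
Iteration 3: join on id=1 -> build (id 1, parent_dir=NULL, depth 3).
Iteration 4: parent_dir is NULL; no match; recursion stops.
SUM(depth) = 0 + 1 + 2 + 3 = 6.

6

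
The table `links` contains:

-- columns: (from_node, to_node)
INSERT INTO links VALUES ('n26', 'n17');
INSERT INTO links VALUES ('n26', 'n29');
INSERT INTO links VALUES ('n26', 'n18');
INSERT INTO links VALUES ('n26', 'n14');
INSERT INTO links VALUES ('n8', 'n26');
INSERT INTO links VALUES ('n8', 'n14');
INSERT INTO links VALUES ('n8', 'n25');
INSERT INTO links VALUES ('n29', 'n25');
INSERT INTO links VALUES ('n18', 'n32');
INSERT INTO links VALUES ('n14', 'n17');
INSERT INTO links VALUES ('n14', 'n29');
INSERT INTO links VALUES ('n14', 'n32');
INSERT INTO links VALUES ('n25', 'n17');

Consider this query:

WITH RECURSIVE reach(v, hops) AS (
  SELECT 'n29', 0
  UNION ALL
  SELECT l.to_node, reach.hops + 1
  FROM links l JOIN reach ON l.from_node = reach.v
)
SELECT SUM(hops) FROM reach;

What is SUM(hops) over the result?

Base: (n29, hops=0).
Iteration 1: edges from {n29} -> (n25, hops=1).
Iteration 2: edges from {n25} -> (n17, hops=2).
Iteration 3: no outgoing edges from {n17}; recursion stops.
SUM(hops) = 0 + 1 + 2 = 3.

3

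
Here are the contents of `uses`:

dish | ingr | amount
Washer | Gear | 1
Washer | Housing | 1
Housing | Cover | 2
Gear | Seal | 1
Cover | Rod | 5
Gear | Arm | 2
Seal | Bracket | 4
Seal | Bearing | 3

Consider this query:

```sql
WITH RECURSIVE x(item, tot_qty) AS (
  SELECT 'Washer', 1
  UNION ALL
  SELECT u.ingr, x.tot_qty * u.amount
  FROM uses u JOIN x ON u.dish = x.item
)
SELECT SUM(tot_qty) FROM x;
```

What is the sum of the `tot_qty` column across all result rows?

Base: (Washer, tot_qty=1).
Iteration 1: components of {Washer} -> Gear = 1*1 = 1, Housing = 1*1 = 1.
Iteration 2: components of {Gear,Housing} -> Arm = 1*2 = 2, Cover = 1*2 = 2, Seal = 1*1 = 1.
Iteration 3: components of {Arm,Cover,Seal} -> Bearing = 1*3 = 3, Bracket = 1*4 = 4, Rod = 2*5 = 10.
Iteration 4: no further components; recursion stops.
SUM(tot_qty) = 1 + 1 + 1 + 1 + 2 + 2 + 4 + 3 + 10 = 25.

25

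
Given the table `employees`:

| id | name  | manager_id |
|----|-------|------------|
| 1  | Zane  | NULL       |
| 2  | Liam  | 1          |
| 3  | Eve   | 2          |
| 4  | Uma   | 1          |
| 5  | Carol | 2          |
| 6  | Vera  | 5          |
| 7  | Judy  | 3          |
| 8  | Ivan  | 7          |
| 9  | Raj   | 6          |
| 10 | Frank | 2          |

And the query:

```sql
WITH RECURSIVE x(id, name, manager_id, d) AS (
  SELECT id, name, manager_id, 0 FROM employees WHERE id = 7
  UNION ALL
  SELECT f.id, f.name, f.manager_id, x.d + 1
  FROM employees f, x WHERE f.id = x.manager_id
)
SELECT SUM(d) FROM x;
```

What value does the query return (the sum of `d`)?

Base: id=7 (Judy), manager_id=3, d 0.
Iteration 1: join on id=3 -> Eve (id 3, manager_id=2, d 1).
Iteration 2: join on id=2 -> Liam (id 2, manager_id=1, d 2).
Iteration 3: join on id=1 -> Zane (id 1, manager_id=NULL, d 3).
Iteration 4: manager_id is NULL; no match; recursion stops.
SUM(d) = 0 + 1 + 2 + 3 = 6.

6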